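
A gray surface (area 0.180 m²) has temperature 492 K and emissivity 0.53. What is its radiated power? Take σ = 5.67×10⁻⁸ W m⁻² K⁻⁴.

P ≈ 317 W

Stefan–Boltzmann: P = εσAT⁴ = 0.53 × 5.67×10⁻⁸ × 0.180 × (492)⁴ = 0.53 × 5.67×10⁻⁸ × 0.180 × 5.86×10^10.
P = 317 W.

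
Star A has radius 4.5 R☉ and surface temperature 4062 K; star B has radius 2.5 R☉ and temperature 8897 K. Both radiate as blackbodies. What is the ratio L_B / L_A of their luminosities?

L_B/L_A ≈ 7.10

L = 4πR²σT⁴ ∝ R²T⁴, so L_B/L_A = (2.5/4.5)² × (8897/4062)⁴ = 0.309 × 23.0 = 7.10.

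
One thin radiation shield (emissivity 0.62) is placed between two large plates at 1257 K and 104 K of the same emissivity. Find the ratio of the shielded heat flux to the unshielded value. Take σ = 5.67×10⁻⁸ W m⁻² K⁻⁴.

With N identical shields there are N+1 = 2 gaps in series, each with the same radiative resistance, so the flux falls to 1/(N+1) of its unshielded value.

ratio ≈ 0.500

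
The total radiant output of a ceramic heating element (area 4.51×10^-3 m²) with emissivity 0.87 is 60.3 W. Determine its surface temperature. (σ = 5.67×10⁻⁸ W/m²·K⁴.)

T ≈ 722 K

From P = εσAT⁴, T = (P / εσA)^(1/4) = (60.3 / (0.87 × 5.67×10⁻⁸ × 4.51×10^-3))^(1/4).
T = (2.71×10^11)^(1/4) = 722 K.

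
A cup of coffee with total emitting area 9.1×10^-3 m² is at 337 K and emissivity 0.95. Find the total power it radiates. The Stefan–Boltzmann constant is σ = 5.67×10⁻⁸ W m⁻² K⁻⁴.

P = εσAT⁴ = 0.95 × 5.67×10⁻⁸ × 9.10×10^-3 × (337)⁴ = 0.95 × 5.67×10⁻⁸ × 9.10×10^-3 × 1.29×10^10.
P = 6.32 W.

P ≈ 6.32 W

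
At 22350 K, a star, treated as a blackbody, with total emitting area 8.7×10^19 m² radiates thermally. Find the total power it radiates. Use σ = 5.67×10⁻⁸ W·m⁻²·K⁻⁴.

P = σAT⁴ = 5.67×10⁻⁸ × 8.70×10^19 × (22350)⁴ = 5.67×10⁻⁸ × 8.70×10^19 × 2.50×10^17.
P = 1.23×10^30 W.

P ≈ 1.23×10^30 W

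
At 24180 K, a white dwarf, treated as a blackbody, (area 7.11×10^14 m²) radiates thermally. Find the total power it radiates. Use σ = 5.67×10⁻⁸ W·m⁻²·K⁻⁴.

P ≈ 1.38×10^25 W

P = σAT⁴ = 5.67×10⁻⁸ × 7.11×10^14 × (24180)⁴ = 5.67×10⁻⁸ × 7.11×10^14 × 3.42×10^17.
P = 1.38×10^25 W.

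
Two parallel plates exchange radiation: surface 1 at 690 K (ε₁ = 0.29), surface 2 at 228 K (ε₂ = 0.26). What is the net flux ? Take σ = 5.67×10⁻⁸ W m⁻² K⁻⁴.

q ≈ 2020 W/m²

For two large parallel gray plates, q = σ(T₁⁴ − T₂⁴) / (1/ε₁ + 1/ε₂ − 1).
1/ε₁ + 1/ε₂ − 1 = 1/0.29 + 1/0.26 − 1 = 6.294.
T₁⁴ − T₂⁴ = 2.27×10^11 − 2.70×10^9 = 2.24×10^11 K⁴.
q = 5.67×10⁻⁸ × 2.24×10^11 / 6.294 = 2020 W/m².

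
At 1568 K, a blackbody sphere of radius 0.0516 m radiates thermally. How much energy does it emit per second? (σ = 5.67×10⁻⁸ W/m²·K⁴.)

A = 4πr² = 4π × (0.0516)² = 0.0335 m².
P = σAT⁴ = 5.67×10⁻⁸ × 0.0335 × (1568)⁴ = 5.67×10⁻⁸ × 0.0335 × 6.04×10^12.
P = 11500 W.

P ≈ 11500 W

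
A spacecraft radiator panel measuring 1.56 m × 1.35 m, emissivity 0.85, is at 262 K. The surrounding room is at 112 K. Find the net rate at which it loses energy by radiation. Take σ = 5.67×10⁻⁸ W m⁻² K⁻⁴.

Q ≈ 462 W

A = 1.56 × 1.35 = 2.11 m².
Q = εσA(T⁴ − T_s⁴). T⁴ − T_s⁴ = (262)⁴ − (112)⁴ = 4.71×10^9 − 1.57×10^8 = 4.55×10^9 K⁴.
Q = 0.85 × 5.67×10⁻⁸ × 2.11 × 4.55×10^9 = 462 W.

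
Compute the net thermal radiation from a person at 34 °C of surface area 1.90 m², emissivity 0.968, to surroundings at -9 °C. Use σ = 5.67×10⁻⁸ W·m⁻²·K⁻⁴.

Convert: 34 °C = 307 K; -9 °C = 264 K.
Q = εσA(T⁴ − T_s⁴). T⁴ − T_s⁴ = (307)⁴ − (264)⁴ = 8.88×10^9 − 4.86×10^9 = 4.03×10^9 K⁴.
Q = 0.968 × 5.67×10⁻⁸ × 1.90 × 4.03×10^9 = 420 W.

Q ≈ 420 W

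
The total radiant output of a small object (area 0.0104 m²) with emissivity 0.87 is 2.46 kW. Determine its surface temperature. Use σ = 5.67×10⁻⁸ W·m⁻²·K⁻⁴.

T ≈ 1480 K

From P = εσAT⁴, T = (P / εσA)^(1/4) = (2460 / (0.87 × 5.67×10⁻⁸ × 0.0104))^(1/4).
T = (4.80×10^12)^(1/4) = 1480 K.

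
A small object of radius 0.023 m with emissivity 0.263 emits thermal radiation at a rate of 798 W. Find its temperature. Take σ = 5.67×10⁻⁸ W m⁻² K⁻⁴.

T ≈ 1680 K

A = 4πr² = 4π × (0.023)² = 6.65×10^-3 m².
From P = εσAT⁴, T = (P / εσA)^(1/4) = (798 / (0.263 × 5.67×10⁻⁸ × 6.65×10^-3))^(1/4).
T = (8.05×10^12)^(1/4) = 1680 K.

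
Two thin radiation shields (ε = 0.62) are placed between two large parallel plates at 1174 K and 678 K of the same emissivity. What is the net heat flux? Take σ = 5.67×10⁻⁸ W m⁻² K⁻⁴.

Each of the 3 gaps contributes resistance (2/ε − 1) = 2/0.62 − 1 = 2.226; total = 6.677.
q = σ(T₁⁴ − T₂⁴) / 6.677 = 5.67×10⁻⁸ × 1.69×10^12 / 6.677 = 14300 W/m².

q ≈ 14300 W/m²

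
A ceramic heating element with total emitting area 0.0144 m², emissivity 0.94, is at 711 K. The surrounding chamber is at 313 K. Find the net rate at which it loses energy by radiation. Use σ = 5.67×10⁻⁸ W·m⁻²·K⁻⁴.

Q = εσA(T⁴ − T_s⁴). T⁴ − T_s⁴ = (711)⁴ − (313)⁴ = 2.56×10^11 − 9.60×10^9 = 2.46×10^11 K⁴.
Q = 0.94 × 5.67×10⁻⁸ × 0.0144 × 2.46×10^11 = 189 W.

Q ≈ 189 W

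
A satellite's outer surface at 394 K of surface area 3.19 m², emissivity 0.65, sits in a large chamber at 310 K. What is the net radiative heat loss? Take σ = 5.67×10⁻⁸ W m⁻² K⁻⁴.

Q ≈ 1750 W

Q = εσA(T⁴ − T_s⁴). T⁴ − T_s⁴ = (394)⁴ − (310)⁴ = 2.41×10^10 − 9.24×10^9 = 1.49×10^10 K⁴.
Q = 0.65 × 5.67×10⁻⁸ × 3.19 × 1.49×10^10 = 1750 W.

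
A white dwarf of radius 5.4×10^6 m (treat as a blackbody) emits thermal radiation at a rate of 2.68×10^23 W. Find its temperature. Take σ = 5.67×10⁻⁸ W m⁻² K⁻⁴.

A = 4πr² = 4π × (5.4×10^6)² = 3.66×10^14 m².
From P = σAT⁴, T = (P / σA)^(1/4) = (2.68×10^23 / (5.67×10⁻⁸ × 3.66×10^14))^(1/4).
T = (1.29×10^16)^(1/4) = 10700 K.

T ≈ 10700 K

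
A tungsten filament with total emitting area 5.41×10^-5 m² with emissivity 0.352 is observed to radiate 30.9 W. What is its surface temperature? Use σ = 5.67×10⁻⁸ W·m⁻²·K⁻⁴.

From P = εσAT⁴, T = (P / εσA)^(1/4) = (30.9 / (0.352 × 5.67×10⁻⁸ × 5.41×10^-5))^(1/4).
T = (2.86×10^13)^(1/4) = 2310 K.

T ≈ 2310 K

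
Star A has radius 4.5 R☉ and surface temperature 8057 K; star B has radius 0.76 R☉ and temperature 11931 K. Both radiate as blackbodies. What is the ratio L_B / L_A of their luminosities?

L_B/L_A ≈ 0.137

L = 4πR²σT⁴ ∝ R²T⁴, so L_B/L_A = (0.76/4.5)² × (11931/8057)⁴ = 0.0285 × 4.81 = 0.137.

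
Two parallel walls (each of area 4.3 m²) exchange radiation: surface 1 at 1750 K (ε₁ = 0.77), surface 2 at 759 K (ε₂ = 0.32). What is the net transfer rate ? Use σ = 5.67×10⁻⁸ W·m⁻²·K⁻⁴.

For two large parallel gray plates, q = σ(T₁⁴ − T₂⁴) / (1/ε₁ + 1/ε₂ − 1).
1/ε₁ + 1/ε₂ − 1 = 1/0.77 + 1/0.32 − 1 = 3.424.
T₁⁴ − T₂⁴ = 9.38×10^12 − 3.32×10^11 = 9.05×10^12 K⁴.
q = 5.67×10⁻⁸ × 9.05×10^12 / 3.424 = 1.50×10^5 W/m².
Q = q·A = 1.50×10^5 × 4.3 = 6.44×10^5 W.

Q ≈ 6.44×10^5 W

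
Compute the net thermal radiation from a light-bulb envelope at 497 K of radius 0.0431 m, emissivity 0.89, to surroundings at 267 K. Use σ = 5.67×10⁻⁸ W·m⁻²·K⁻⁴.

A = 4πr² = 4π × (0.0431)² = 0.0233 m².
Q = εσA(T⁴ − T_s⁴). T⁴ − T_s⁴ = (497)⁴ − (267)⁴ = 6.10×10^10 − 5.08×10^9 = 5.59×10^10 K⁴.
Q = 0.89 × 5.67×10⁻⁸ × 0.0233 × 5.59×10^10 = 65.9 W.

Q ≈ 65.9 W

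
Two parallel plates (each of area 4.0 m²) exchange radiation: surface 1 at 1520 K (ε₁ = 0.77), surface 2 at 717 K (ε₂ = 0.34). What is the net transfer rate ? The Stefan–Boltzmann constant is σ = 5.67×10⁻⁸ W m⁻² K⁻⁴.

For two large parallel gray plates, q = σ(T₁⁴ − T₂⁴) / (1/ε₁ + 1/ε₂ − 1).
1/ε₁ + 1/ε₂ − 1 = 1/0.77 + 1/0.34 − 1 = 3.240.
T₁⁴ − T₂⁴ = 5.34×10^12 − 2.64×10^11 = 5.07×10^12 K⁴.
q = 5.67×10⁻⁸ × 5.07×10^12 / 3.240 = 88800 W/m².
Q = q·A = 88800 × 4.0 = 3.55×10^5 W.

Q ≈ 3.55×10^5 W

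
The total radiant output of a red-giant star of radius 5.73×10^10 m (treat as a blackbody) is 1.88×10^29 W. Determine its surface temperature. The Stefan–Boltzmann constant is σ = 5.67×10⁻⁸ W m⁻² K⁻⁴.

T ≈ 2990 K

A = 4πr² = 4π × (5.73×10^10)² = 4.13×10^22 m².
From P = σAT⁴, T = (P / σA)^(1/4) = (1.88×10^29 / (5.67×10⁻⁸ × 4.13×10^22))^(1/4).
T = (8.04×10^13)^(1/4) = 2990 K.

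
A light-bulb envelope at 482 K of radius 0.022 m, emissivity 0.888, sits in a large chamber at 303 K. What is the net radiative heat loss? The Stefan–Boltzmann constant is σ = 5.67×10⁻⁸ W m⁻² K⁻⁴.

Q ≈ 13.9 W

A = 4πr² = 4π × (0.022)² = 6.08×10^-3 m².
Q = εσA(T⁴ − T_s⁴). T⁴ − T_s⁴ = (482)⁴ − (303)⁴ = 5.40×10^10 − 8.43×10^9 = 4.55×10^10 K⁴.
Q = 0.888 × 5.67×10⁻⁸ × 6.08×10^-3 × 4.55×10^10 = 13.9 W.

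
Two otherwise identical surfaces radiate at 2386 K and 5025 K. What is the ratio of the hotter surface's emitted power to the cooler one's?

P ∝ T⁴, so the ratio is (5025/2386)⁴ = (2.106)⁴ = 19.7.

ratio ≈ 19.7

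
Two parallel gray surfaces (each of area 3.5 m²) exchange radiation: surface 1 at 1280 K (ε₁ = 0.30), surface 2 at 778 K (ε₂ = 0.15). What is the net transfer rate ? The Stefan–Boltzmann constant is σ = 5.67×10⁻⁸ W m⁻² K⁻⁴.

Q ≈ 51100 W

For two large parallel gray plates, q = σ(T₁⁴ − T₂⁴) / (1/ε₁ + 1/ε₂ − 1).
1/ε₁ + 1/ε₂ − 1 = 1/0.30 + 1/0.15 − 1 = 9.000.
T₁⁴ − T₂⁴ = 2.68×10^12 − 3.66×10^11 = 2.32×10^12 K⁴.
q = 5.67×10⁻⁸ × 2.32×10^12 / 9.000 = 14600 W/m².
Q = q·A = 14600 × 3.5 = 51100 W.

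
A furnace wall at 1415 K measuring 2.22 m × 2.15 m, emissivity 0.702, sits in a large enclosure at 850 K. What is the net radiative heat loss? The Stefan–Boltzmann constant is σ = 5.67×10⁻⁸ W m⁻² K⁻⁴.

Q ≈ 6.62×10^5 W

A = 2.22 × 2.15 = 4.77 m².
Q = εσA(T⁴ − T_s⁴). T⁴ − T_s⁴ = (1415)⁴ − (850)⁴ = 4.01×10^12 − 5.22×10^11 = 3.49×10^12 K⁴.
Q = 0.702 × 5.67×10⁻⁸ × 4.77 × 3.49×10^12 = 6.62×10^5 W.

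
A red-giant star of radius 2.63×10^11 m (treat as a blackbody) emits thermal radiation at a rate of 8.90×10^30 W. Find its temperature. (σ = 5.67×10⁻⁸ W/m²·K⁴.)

T ≈ 3670 K

A = 4πr² = 4π × (2.63×10^11)² = 8.69×10^23 m².
From P = σAT⁴, T = (P / σA)^(1/4) = (8.90×10^30 / (5.67×10⁻⁸ × 8.69×10^23))^(1/4).
T = (1.81×10^14)^(1/4) = 3670 K.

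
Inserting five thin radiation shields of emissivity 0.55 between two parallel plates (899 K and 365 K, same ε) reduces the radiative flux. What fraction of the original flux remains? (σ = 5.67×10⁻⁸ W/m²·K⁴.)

ratio ≈ 0.167

With N identical shields there are N+1 = 6 gaps in series, each with the same radiative resistance, so the flux falls to 1/(N+1) of its unshielded value.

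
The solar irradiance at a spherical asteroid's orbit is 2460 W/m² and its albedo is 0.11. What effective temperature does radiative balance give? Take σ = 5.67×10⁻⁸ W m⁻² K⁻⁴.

Power absorbed = (1−a)S·πR²; power emitted = 4πR²σT⁴. Equating and cancelling πR²:
T = ((1−a)S / 4σ)^(1/4) = (2190 / (4 × 5.67×10⁻⁸))^(1/4) = (9.65×10^9)^(1/4).
T = 313 K.

T ≈ 313 K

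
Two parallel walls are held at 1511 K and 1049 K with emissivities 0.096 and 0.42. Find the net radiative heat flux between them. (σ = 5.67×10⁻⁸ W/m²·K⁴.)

q ≈ 19200 W/m²

For two large parallel gray plates, q = σ(T₁⁴ − T₂⁴) / (1/ε₁ + 1/ε₂ − 1).
1/ε₁ + 1/ε₂ − 1 = 1/0.096 + 1/0.42 − 1 = 11.80.
T₁⁴ − T₂⁴ = 5.21×10^12 − 1.21×10^12 = 4.00×10^12 K⁴.
q = 5.67×10⁻⁸ × 4.00×10^12 / 11.80 = 19200 W/m².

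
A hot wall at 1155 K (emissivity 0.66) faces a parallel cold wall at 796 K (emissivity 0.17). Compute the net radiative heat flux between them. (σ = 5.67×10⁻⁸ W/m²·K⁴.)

q ≈ 12200 W/m²

For two large parallel gray plates, q = σ(T₁⁴ − T₂⁴) / (1/ε₁ + 1/ε₂ − 1).
1/ε₁ + 1/ε₂ − 1 = 1/0.66 + 1/0.17 − 1 = 6.398.
T₁⁴ − T₂⁴ = 1.78×10^12 − 4.01×10^11 = 1.38×10^12 K⁴.
q = 5.67×10⁻⁸ × 1.38×10^12 / 6.398 = 12200 W/m².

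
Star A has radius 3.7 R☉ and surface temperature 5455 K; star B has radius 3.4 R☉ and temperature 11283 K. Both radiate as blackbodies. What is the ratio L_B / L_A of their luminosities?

L = 4πR²σT⁴ ∝ R²T⁴, so L_B/L_A = (3.4/3.7)² × (11283/5455)⁴ = 0.844 × 18.3 = 15.5.

L_B/L_A ≈ 15.5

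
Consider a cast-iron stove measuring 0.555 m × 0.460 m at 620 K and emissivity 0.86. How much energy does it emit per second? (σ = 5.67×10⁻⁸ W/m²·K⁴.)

P ≈ 1840 W

A = 0.555 × 0.460 = 0.255 m².
Stefan–Boltzmann: P = εσAT⁴ = 0.86 × 5.67×10⁻⁸ × 0.255 × (620)⁴ = 0.86 × 5.67×10⁻⁸ × 0.255 × 1.48×10^11.
P = 1840 W.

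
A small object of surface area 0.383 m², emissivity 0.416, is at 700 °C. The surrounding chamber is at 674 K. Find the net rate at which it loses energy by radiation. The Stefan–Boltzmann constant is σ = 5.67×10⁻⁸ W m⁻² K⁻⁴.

Q ≈ 6230 W

Convert: 700 °C = 973 K.
Q = εσA(T⁴ − T_s⁴). T⁴ − T_s⁴ = (973)⁴ − (674)⁴ = 8.96×10^11 − 2.06×10^11 = 6.90×10^11 K⁴.
Q = 0.416 × 5.67×10⁻⁸ × 0.383 × 6.90×10^11 = 6230 W.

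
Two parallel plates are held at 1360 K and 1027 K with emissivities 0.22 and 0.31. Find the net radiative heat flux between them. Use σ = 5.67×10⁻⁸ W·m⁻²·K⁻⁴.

q ≈ 19300 W/m²

For two large parallel gray plates, q = σ(T₁⁴ − T₂⁴) / (1/ε₁ + 1/ε₂ − 1).
1/ε₁ + 1/ε₂ − 1 = 1/0.22 + 1/0.31 − 1 = 6.771.
T₁⁴ − T₂⁴ = 3.42×10^12 − 1.11×10^12 = 2.31×10^12 K⁴.
q = 5.67×10⁻⁸ × 2.31×10^12 / 6.771 = 19300 W/m².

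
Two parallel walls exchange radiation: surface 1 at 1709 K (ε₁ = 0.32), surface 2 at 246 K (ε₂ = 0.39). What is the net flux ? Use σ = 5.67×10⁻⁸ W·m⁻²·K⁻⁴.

For two large parallel gray plates, q = σ(T₁⁴ − T₂⁴) / (1/ε₁ + 1/ε₂ − 1).
1/ε₁ + 1/ε₂ − 1 = 1/0.32 + 1/0.39 − 1 = 4.689.
T₁⁴ − T₂⁴ = 8.53×10^12 − 3.66×10^9 = 8.53×10^12 K⁴.
q = 5.67×10⁻⁸ × 8.53×10^12 / 4.689 = 1.03×10^5 W/m².

q ≈ 1.03×10^5 W/m²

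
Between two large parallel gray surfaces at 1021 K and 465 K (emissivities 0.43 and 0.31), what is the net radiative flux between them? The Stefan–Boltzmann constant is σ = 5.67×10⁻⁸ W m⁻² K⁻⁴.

For two large parallel gray plates, q = σ(T₁⁴ − T₂⁴) / (1/ε₁ + 1/ε₂ − 1).
1/ε₁ + 1/ε₂ − 1 = 1/0.43 + 1/0.31 − 1 = 4.551.
T₁⁴ − T₂⁴ = 1.09×10^12 − 4.68×10^10 = 1.04×10^12 K⁴.
q = 5.67×10⁻⁸ × 1.04×10^12 / 4.551 = 13000 W/m².

q ≈ 13000 W/m²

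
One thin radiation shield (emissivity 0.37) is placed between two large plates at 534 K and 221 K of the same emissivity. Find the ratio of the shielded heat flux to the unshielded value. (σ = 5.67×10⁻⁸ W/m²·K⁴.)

With N identical shields there are N+1 = 2 gaps in series, each with the same radiative resistance, so the flux falls to 1/(N+1) of its unshielded value.

ratio ≈ 0.500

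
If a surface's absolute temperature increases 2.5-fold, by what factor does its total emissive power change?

P ∝ T⁴, so the power scales as (2.5)⁴ = 39.1.

factor ≈ 39.1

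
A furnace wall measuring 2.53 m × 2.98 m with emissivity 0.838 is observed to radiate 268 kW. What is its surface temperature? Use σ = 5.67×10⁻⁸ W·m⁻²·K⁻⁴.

T ≈ 930 K

A = 2.53 × 2.98 = 7.54 m².
From P = εσAT⁴, T = (P / εσA)^(1/4) = (2.68×10^5 / (0.838 × 5.67×10⁻⁸ × 7.54))^(1/4).
T = (7.48×10^11)^(1/4) = 930 K.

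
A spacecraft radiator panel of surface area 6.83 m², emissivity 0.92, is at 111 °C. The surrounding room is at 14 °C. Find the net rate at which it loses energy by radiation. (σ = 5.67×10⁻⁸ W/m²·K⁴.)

Q ≈ 5330 W

Convert: 111 °C = 384 K; 14 °C = 287 K.
Q = εσA(T⁴ − T_s⁴). T⁴ − T_s⁴ = (384)⁴ − (287)⁴ = 2.17×10^10 − 6.78×10^9 = 1.50×10^10 K⁴.
Q = 0.92 × 5.67×10⁻⁸ × 6.83 × 1.50×10^10 = 5330 W.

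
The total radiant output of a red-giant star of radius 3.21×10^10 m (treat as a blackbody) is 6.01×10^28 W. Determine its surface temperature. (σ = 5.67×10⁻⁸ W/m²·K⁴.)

T ≈ 3010 K

A = 4πr² = 4π × (3.21×10^10)² = 1.29×10^22 m².
From P = σAT⁴, T = (P / σA)^(1/4) = (6.01×10^28 / (5.67×10⁻⁸ × 1.29×10^22))^(1/4).
T = (8.19×10^13)^(1/4) = 3010 K.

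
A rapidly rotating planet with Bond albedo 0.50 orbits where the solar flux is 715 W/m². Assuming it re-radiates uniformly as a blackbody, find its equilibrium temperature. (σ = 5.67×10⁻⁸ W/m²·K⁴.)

T ≈ 199 K

Power absorbed = (1−a)S·πR²; power emitted = 4πR²σT⁴. Equating and cancelling πR²:
T = ((1−a)S / 4σ)^(1/4) = (358 / (4 × 5.67×10⁻⁸))^(1/4) = (1.58×10^9)^(1/4).
T = 199 K.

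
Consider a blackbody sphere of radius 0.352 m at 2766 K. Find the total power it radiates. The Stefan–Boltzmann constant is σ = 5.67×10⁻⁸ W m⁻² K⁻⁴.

P ≈ 5.17×10^6 W

A = 4πr² = 4π × (0.352)² = 1.56 m².
P = σAT⁴ = 5.67×10⁻⁸ × 1.56 × (2766)⁴ = 5.67×10⁻⁸ × 1.56 × 5.85×10^13.
P = 5.17×10^6 W.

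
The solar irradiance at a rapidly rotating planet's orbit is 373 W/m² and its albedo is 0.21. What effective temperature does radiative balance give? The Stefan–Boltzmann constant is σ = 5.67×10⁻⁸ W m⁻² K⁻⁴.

Power absorbed = (1−a)S·πR²; power emitted = 4πR²σT⁴. Equating and cancelling πR²:
T = ((1−a)S / 4σ)^(1/4) = (295 / (4 × 5.67×10⁻⁸))^(1/4) = (1.30×10^9)^(1/4).
T = 190 K.

T ≈ 190 K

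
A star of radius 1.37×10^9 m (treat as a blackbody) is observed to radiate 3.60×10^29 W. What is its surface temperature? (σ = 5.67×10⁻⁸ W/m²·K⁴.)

T ≈ 22800 K

A = 4πr² = 4π × (1.37×10^9)² = 2.36×10^19 m².
From P = σAT⁴, T = (P / σA)^(1/4) = (3.60×10^29 / (5.67×10⁻⁸ × 2.36×10^19))^(1/4).
T = (2.69×10^17)^(1/4) = 22800 K.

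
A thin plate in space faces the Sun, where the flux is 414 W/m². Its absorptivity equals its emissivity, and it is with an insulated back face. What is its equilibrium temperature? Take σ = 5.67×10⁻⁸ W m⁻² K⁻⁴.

Absorbed flux αS = emitted flux εσT⁴ (one radiating face); with α = ε, T = (S/σ)^(1/4).
T = (414 / 5.67×10⁻⁸)^(1/4) = (7.30×10^9)^(1/4).
T = 292 K.

T ≈ 292 K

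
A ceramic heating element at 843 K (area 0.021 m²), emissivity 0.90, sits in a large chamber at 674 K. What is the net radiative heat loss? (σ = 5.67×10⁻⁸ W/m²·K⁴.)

Q = εσA(T⁴ − T_s⁴). T⁴ − T_s⁴ = (843)⁴ − (674)⁴ = 5.05×10^11 − 2.06×10^11 = 2.99×10^11 K⁴.
Q = 0.90 × 5.67×10⁻⁸ × 0.0210 × 2.99×10^11 = 320 W.

Q ≈ 320 W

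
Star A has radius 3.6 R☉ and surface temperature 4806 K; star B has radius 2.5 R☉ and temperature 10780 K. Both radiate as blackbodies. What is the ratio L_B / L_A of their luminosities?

L_B/L_A ≈ 12.2

L = 4πR²σT⁴ ∝ R²T⁴, so L_B/L_A = (2.5/3.6)² × (10780/4806)⁴ = 0.482 × 25.3 = 12.2.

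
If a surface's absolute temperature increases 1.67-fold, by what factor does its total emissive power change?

P ∝ T⁴, so the power scales as (1.67)⁴ = 7.78.

factor ≈ 7.78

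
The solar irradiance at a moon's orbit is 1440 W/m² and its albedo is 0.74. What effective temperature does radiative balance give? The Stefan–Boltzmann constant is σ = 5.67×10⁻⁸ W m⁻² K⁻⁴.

T ≈ 202 K

Power absorbed = (1−a)S·πR²; power emitted = 4πR²σT⁴. Equating and cancelling πR²:
T = ((1−a)S / 4σ)^(1/4) = (374 / (4 × 5.67×10⁻⁸))^(1/4) = (1.65×10^9)^(1/4).
T = 202 K.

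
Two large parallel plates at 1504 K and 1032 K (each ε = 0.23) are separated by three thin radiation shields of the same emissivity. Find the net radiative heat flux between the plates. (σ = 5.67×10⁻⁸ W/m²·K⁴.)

Each of the 4 gaps contributes resistance (2/ε − 1) = 2/0.23 − 1 = 7.696; total = 30.78.
q = σ(T₁⁴ − T₂⁴) / 30.78 = 5.67×10⁻⁸ × 3.98×10^12 / 30.78 = 7340 W/m².

q ≈ 7340 W/m²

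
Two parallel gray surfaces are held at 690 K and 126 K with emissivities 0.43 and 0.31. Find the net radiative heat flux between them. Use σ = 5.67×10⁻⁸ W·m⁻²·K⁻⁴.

For two large parallel gray plates, q = σ(T₁⁴ − T₂⁴) / (1/ε₁ + 1/ε₂ − 1).
1/ε₁ + 1/ε₂ − 1 = 1/0.43 + 1/0.31 − 1 = 4.551.
T₁⁴ − T₂⁴ = 2.27×10^11 − 2.52×10^8 = 2.26×10^11 K⁴.
q = 5.67×10⁻⁸ × 2.26×10^11 / 4.551 = 2820 W/m².

q ≈ 2820 W/m²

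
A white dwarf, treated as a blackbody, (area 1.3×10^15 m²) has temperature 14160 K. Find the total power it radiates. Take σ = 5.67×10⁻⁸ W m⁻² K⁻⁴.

P = σAT⁴ = 5.67×10⁻⁸ × 1.30×10^15 × (14160)⁴ = 5.67×10⁻⁸ × 1.30×10^15 × 4.02×10^16.
P = 2.96×10^24 W.

P ≈ 2.96×10^24 W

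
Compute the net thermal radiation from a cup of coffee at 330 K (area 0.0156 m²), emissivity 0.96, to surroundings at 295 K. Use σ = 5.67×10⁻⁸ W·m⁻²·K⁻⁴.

Q ≈ 3.64 W

Q = εσA(T⁴ − T_s⁴). T⁴ − T_s⁴ = (330)⁴ − (295)⁴ = 1.19×10^10 − 7.57×10^9 = 4.29×10^9 K⁴.
Q = 0.96 × 5.67×10⁻⁸ × 0.0156 × 4.29×10^9 = 3.64 W.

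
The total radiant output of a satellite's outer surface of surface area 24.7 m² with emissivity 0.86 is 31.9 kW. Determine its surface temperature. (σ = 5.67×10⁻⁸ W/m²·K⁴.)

T ≈ 403 K

From P = εσAT⁴, T = (P / εσA)^(1/4) = (31900 / (0.86 × 5.67×10⁻⁸ × 24.7))^(1/4).
T = (2.65×10^10)^(1/4) = 403 K.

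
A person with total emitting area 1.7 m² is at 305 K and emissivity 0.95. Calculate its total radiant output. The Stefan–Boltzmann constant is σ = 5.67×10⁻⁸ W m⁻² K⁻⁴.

P ≈ 792 W

P = εσAT⁴ = 0.95 × 5.67×10⁻⁸ × 1.70 × (305)⁴ = 0.95 × 5.67×10⁻⁸ × 1.70 × 8.65×10^9.
P = 792 W.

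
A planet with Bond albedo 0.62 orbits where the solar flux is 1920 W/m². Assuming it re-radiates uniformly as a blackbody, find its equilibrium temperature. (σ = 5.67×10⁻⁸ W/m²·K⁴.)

Power absorbed = (1−a)S·πR²; power emitted = 4πR²σT⁴. Equating and cancelling πR²:
T = ((1−a)S / 4σ)^(1/4) = (730 / (4 × 5.67×10⁻⁸))^(1/4) = (3.22×10^9)^(1/4).
T = 238 K.

T ≈ 238 K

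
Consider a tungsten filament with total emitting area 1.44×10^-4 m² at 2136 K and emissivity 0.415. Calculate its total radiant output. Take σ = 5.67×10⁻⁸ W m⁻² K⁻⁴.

P = εσAT⁴ = 0.415 × 5.67×10⁻⁸ × 1.44×10^-4 × (2136)⁴ = 0.415 × 5.67×10⁻⁸ × 1.44×10^-4 × 2.08×10^13.
P = 70.5 W.

P ≈ 70.5 W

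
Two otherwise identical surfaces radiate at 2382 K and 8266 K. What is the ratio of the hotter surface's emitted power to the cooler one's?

P ∝ T⁴, so the ratio is (8266/2382)⁴ = (3.470)⁴ = 145.

ratio ≈ 145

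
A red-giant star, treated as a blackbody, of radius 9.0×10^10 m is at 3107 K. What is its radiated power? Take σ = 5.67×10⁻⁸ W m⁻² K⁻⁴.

P ≈ 5.38×10^29 W

A = 4πr² = 4π × (9.0×10^10)² = 1.02×10^23 m².
P = σAT⁴ = 5.67×10⁻⁸ × 1.02×10^23 × (3107)⁴ = 5.67×10⁻⁸ × 1.02×10^23 × 9.32×10^13.
P = 5.38×10^29 W.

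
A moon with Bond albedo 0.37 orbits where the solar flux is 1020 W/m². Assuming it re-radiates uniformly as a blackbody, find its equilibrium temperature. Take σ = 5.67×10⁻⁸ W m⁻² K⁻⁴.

Power absorbed = (1−a)S·πR²; power emitted = 4πR²σT⁴. Equating and cancelling πR²:
T = ((1−a)S / 4σ)^(1/4) = (643 / (4 × 5.67×10⁻⁸))^(1/4) = (2.83×10^9)^(1/4).
T = 231 K.

T ≈ 231 K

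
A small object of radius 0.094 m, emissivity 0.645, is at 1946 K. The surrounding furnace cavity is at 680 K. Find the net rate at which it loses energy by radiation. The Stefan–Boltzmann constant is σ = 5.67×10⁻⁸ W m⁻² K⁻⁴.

Q ≈ 57400 W

A = 4πr² = 4π × (0.094)² = 0.111 m².
Q = εσA(T⁴ − T_s⁴). T⁴ − T_s⁴ = (1946)⁴ − (680)⁴ = 1.43×10^13 − 2.14×10^11 = 1.41×10^13 K⁴.
Q = 0.645 × 5.67×10⁻⁸ × 0.111 × 1.41×10^13 = 57400 W.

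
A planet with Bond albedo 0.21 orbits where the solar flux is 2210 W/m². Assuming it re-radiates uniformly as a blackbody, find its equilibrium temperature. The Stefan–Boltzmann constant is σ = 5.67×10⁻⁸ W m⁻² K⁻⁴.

Power absorbed = (1−a)S·πR²; power emitted = 4πR²σT⁴. Equating and cancelling πR²:
T = ((1−a)S / 4σ)^(1/4) = (1750 / (4 × 5.67×10⁻⁸))^(1/4) = (7.70×10^9)^(1/4).
T = 296 K.

T ≈ 296 K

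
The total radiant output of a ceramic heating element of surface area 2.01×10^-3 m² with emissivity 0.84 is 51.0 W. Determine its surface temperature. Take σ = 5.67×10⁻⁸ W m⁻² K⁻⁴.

From P = εσAT⁴, T = (P / εσA)^(1/4) = (51.0 / (0.84 × 5.67×10⁻⁸ × 2.01×10^-3))^(1/4).
T = (5.33×10^11)^(1/4) = 854 K.

T ≈ 854 K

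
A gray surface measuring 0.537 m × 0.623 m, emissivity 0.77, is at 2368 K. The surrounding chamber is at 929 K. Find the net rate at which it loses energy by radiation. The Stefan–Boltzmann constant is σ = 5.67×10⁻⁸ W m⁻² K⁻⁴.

Q ≈ 4.48×10^5 W

A = 0.537 × 0.623 = 0.335 m².
Q = εσA(T⁴ − T_s⁴). T⁴ − T_s⁴ = (2368)⁴ − (929)⁴ = 3.14×10^13 − 7.45×10^11 = 3.07×10^13 K⁴.
Q = 0.77 × 5.67×10⁻⁸ × 0.335 × 3.07×10^13 = 4.48×10^5 W.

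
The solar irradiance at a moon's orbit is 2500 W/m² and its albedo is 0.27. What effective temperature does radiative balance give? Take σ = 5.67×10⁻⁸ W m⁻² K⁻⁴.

T ≈ 300 K

Power absorbed = (1−a)S·πR²; power emitted = 4πR²σT⁴. Equating and cancelling πR²:
T = ((1−a)S / 4σ)^(1/4) = (1820 / (4 × 5.67×10⁻⁸))^(1/4) = (8.05×10^9)^(1/4).
T = 300 K.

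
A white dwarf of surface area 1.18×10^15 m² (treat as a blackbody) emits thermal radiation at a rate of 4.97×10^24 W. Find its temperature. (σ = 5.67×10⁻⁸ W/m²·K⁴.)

T ≈ 16500 K

From P = σAT⁴, T = (P / σA)^(1/4) = (4.97×10^24 / (5.67×10⁻⁸ × 1.18×10^15))^(1/4).
T = (7.43×10^16)^(1/4) = 16500 K.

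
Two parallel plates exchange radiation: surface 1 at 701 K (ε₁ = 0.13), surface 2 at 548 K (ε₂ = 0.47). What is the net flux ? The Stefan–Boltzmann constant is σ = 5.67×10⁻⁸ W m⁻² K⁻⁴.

For two large parallel gray plates, q = σ(T₁⁴ − T₂⁴) / (1/ε₁ + 1/ε₂ − 1).
1/ε₁ + 1/ε₂ − 1 = 1/0.13 + 1/0.47 − 1 = 8.820.
T₁⁴ − T₂⁴ = 2.41×10^11 − 9.02×10^10 = 1.51×10^11 K⁴.
q = 5.67×10⁻⁸ × 1.51×10^11 / 8.820 = 973 W/m².

q ≈ 973 W/m²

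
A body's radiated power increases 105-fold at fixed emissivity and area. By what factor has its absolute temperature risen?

factor ≈ 3.20

P ∝ T⁴ ⇒ T ∝ P^(1/4), so T scales by (105)^(1/4) = 3.20.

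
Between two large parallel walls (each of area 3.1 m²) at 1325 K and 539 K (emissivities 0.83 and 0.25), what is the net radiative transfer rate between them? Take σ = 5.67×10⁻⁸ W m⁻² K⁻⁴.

For two large parallel gray plates, q = σ(T₁⁴ − T₂⁴) / (1/ε₁ + 1/ε₂ − 1).
1/ε₁ + 1/ε₂ − 1 = 1/0.83 + 1/0.25 − 1 = 4.205.
T₁⁴ − T₂⁴ = 3.08×10^12 − 8.44×10^10 = 3.00×10^12 K⁴.
q = 5.67×10⁻⁸ × 3.00×10^12 / 4.205 = 40400 W/m².
Q = q·A = 40400 × 3.1 = 1.25×10^5 W.

Q ≈ 1.25×10^5 W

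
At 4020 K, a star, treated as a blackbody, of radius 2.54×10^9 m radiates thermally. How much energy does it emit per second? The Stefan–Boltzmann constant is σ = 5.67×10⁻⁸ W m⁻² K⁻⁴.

A = 4πr² = 4π × (2.54×10^9)² = 8.11×10^19 m².
P = σAT⁴ = 5.67×10⁻⁸ × 8.11×10^19 × (4020)⁴ = 5.67×10⁻⁸ × 8.11×10^19 × 2.61×10^14.
P = 1.20×10^27 W.

P ≈ 1.20×10^27 W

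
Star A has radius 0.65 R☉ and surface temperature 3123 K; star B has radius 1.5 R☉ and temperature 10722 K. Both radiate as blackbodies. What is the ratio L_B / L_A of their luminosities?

L_B/L_A ≈ 740

L = 4πR²σT⁴ ∝ R²T⁴, so L_B/L_A = (1.5/0.65)² × (10722/3123)⁴ = 5.33 × 139 = 740.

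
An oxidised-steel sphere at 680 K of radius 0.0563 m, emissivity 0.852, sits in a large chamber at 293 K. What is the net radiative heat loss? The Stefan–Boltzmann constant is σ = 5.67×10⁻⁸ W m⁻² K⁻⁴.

A = 4πr² = 4π × (0.0563)² = 0.0398 m².
Q = εσA(T⁴ − T_s⁴). T⁴ − T_s⁴ = (680)⁴ − (293)⁴ = 2.14×10^11 − 7.37×10^9 = 2.06×10^11 K⁴.
Q = 0.852 × 5.67×10⁻⁸ × 0.0398 × 2.06×10^11 = 397 W.

Q ≈ 397 W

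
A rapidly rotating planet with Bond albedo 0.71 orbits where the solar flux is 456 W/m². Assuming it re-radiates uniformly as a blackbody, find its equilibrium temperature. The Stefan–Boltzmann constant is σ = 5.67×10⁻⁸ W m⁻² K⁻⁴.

T ≈ 155 K

Power absorbed = (1−a)S·πR²; power emitted = 4πR²σT⁴. Equating and cancelling πR²:
T = ((1−a)S / 4σ)^(1/4) = (132 / (4 × 5.67×10⁻⁸))^(1/4) = (5.83×10^8)^(1/4).
T = 155 K.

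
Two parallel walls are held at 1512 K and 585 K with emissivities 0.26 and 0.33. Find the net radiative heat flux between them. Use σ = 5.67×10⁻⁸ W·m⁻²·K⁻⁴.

For two large parallel gray plates, q = σ(T₁⁴ − T₂⁴) / (1/ε₁ + 1/ε₂ − 1).
1/ε₁ + 1/ε₂ − 1 = 1/0.26 + 1/0.33 − 1 = 5.876.
T₁⁴ − T₂⁴ = 5.23×10^12 − 1.17×10^11 = 5.11×10^12 K⁴.
q = 5.67×10⁻⁸ × 5.11×10^12 / 5.876 = 49300 W/m².

q ≈ 49300 W/m²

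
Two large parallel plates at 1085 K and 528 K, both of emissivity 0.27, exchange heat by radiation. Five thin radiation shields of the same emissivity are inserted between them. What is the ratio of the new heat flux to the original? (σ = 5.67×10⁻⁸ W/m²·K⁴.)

ratio ≈ 0.167

With N identical shields there are N+1 = 6 gaps in series, each with the same radiative resistance, so the flux falls to 1/(N+1) of its unshielded value.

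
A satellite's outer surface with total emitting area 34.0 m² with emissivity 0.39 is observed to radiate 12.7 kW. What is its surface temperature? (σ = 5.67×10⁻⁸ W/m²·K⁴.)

From P = εσAT⁴, T = (P / εσA)^(1/4) = (12700 / (0.39 × 5.67×10⁻⁸ × 34.0))^(1/4).
T = (1.69×10^10)^(1/4) = 361 K.

T ≈ 361 K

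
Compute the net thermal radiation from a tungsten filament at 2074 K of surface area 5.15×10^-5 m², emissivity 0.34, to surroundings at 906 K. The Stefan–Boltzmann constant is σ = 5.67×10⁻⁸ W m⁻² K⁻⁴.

Q = εσA(T⁴ − T_s⁴). T⁴ − T_s⁴ = (2074)⁴ − (906)⁴ = 1.85×10^13 − 6.74×10^11 = 1.78×10^13 K⁴.
Q = 0.34 × 5.67×10⁻⁸ × 5.15×10^-5 × 1.78×10^13 = 17.7 W.

Q ≈ 17.7 W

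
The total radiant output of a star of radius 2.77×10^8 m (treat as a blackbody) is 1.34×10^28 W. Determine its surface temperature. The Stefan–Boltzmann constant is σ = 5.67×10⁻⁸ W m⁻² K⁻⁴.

A = 4πr² = 4π × (2.77×10^8)² = 9.64×10^17 m².
From P = σAT⁴, T = (P / σA)^(1/4) = (1.34×10^28 / (5.67×10⁻⁸ × 9.64×10^17))^(1/4).
T = (2.45×10^17)^(1/4) = 22300 K.

T ≈ 22300 K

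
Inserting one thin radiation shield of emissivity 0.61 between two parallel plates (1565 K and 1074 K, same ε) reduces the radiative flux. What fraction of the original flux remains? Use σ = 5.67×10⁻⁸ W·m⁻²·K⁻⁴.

ratio ≈ 0.500

With N identical shields there are N+1 = 2 gaps in series, each with the same radiative resistance, so the flux falls to 1/(N+1) of its unshielded value.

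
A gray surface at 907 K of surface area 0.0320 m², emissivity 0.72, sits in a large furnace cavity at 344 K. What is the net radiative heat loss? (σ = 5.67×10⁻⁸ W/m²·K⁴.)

Q = εσA(T⁴ − T_s⁴). T⁴ − T_s⁴ = (907)⁴ − (344)⁴ = 6.77×10^11 − 1.40×10^10 = 6.63×10^11 K⁴.
Q = 0.72 × 5.67×10⁻⁸ × 0.0320 × 6.63×10^11 = 866 W.

Q ≈ 866 W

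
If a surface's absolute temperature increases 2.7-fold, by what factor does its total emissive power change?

factor ≈ 53.1

P ∝ T⁴, so the power scales as (2.7)⁴ = 53.1.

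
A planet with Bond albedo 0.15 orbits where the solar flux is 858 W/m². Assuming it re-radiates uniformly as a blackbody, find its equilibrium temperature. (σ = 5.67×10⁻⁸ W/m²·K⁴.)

T ≈ 238 K

Power absorbed = (1−a)S·πR²; power emitted = 4πR²σT⁴. Equating and cancelling πR²:
T = ((1−a)S / 4σ)^(1/4) = (729 / (4 × 5.67×10⁻⁸))^(1/4) = (3.22×10^9)^(1/4).
T = 238 K.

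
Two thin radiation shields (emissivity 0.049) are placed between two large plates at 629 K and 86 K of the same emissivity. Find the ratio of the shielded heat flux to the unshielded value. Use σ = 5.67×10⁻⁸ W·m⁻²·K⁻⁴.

ratio ≈ 0.333

With N identical shields there are N+1 = 3 gaps in series, each with the same radiative resistance, so the flux falls to 1/(N+1) of its unshielded value.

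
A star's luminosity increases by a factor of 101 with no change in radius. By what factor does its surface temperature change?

P ∝ T⁴ ⇒ T ∝ P^(1/4), so T scales by (101)^(1/4) = 3.17.

factor ≈ 3.17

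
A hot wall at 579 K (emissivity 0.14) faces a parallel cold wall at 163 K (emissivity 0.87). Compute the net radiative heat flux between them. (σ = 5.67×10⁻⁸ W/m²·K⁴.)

For two large parallel gray plates, q = σ(T₁⁴ − T₂⁴) / (1/ε₁ + 1/ε₂ − 1).
1/ε₁ + 1/ε₂ − 1 = 1/0.14 + 1/0.87 − 1 = 7.292.
T₁⁴ − T₂⁴ = 1.12×10^11 − 7.06×10^8 = 1.12×10^11 K⁴.
q = 5.67×10⁻⁸ × 1.12×10^11 / 7.292 = 868 W/m².

q ≈ 868 W/m²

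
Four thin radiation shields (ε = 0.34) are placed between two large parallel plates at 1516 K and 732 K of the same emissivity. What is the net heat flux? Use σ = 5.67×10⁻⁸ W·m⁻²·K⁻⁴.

q ≈ 11600 W/m²

Each of the 5 gaps contributes resistance (2/ε − 1) = 2/0.34 − 1 = 4.882; total = 24.41.
q = σ(T₁⁴ − T₂⁴) / 24.41 = 5.67×10⁻⁸ × 4.99×10^12 / 24.41 = 11600 W/m².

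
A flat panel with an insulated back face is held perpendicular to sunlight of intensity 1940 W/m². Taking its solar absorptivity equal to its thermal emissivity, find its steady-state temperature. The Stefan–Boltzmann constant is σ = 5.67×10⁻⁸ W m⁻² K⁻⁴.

Absorbed flux αS = emitted flux εσT⁴ (one radiating face); with α = ε, T = (S/σ)^(1/4).
T = (1940 / 5.67×10⁻⁸)^(1/4) = (3.42×10^10)^(1/4).
T = 430 K.

T ≈ 430 K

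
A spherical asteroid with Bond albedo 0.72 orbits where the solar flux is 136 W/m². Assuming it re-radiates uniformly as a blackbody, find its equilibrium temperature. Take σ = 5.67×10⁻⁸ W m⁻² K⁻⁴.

Power absorbed = (1−a)S·πR²; power emitted = 4πR²σT⁴. Equating and cancelling πR²:
T = ((1−a)S / 4σ)^(1/4) = (38.1 / (4 × 5.67×10⁻⁸))^(1/4) = (1.68×10^8)^(1/4).
T = 114 K.

T ≈ 114 K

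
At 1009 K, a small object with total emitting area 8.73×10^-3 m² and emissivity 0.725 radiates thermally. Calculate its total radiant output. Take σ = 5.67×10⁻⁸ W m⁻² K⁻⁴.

P = εσAT⁴ = 0.725 × 5.67×10⁻⁸ × 8.73×10^-3 × (1009)⁴ = 0.725 × 5.67×10⁻⁸ × 8.73×10^-3 × 1.04×10^12.
P = 372 W.

P ≈ 372 W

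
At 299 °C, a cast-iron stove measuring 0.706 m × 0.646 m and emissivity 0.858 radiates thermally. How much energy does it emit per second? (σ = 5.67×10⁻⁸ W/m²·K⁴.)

A = 0.706 × 0.646 = 0.456 m².
299 °C = 572 K.
P = εσAT⁴ = 0.858 × 5.67×10⁻⁸ × 0.456 × (572)⁴ = 0.858 × 5.67×10⁻⁸ × 0.456 × 1.07×10^11.
P = 2380 W.

P ≈ 2380 W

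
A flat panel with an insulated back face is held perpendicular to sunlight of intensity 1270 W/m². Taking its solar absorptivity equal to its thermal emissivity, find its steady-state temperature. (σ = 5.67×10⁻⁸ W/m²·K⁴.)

Absorbed flux αS = emitted flux εσT⁴ (one radiating face); with α = ε, T = (S/σ)^(1/4).
T = (1270 / 5.67×10⁻⁸)^(1/4) = (2.24×10^10)^(1/4).
T = 387 K.

T ≈ 387 K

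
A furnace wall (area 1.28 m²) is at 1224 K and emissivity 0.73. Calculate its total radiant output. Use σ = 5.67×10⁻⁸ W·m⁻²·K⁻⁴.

P ≈ 1.19×10^5 W

Stefan–Boltzmann: P = εσAT⁴ = 0.73 × 5.67×10⁻⁸ × 1.28 × (1224)⁴ = 0.73 × 5.67×10⁻⁸ × 1.28 × 2.24×10^12.
P = 1.19×10^5 W.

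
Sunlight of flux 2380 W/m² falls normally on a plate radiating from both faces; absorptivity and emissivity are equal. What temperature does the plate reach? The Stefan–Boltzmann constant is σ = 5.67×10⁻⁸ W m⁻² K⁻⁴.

T ≈ 381 K

Absorbed flux αS = emitted flux 2εσT⁴ per unit area; with α = ε this gives T = (S/2σ)^(1/4).
T = (2380 / (2 × 5.67×10⁻⁸))^(1/4) = (2.10×10^10)^(1/4).
T = 381 K.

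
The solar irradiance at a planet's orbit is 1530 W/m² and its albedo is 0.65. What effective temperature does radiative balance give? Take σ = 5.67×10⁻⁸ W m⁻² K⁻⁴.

Power absorbed = (1−a)S·πR²; power emitted = 4πR²σT⁴. Equating and cancelling πR²:
T = ((1−a)S / 4σ)^(1/4) = (536 / (4 × 5.67×10⁻⁸))^(1/4) = (2.36×10^9)^(1/4).
T = 220 K.

T ≈ 220 K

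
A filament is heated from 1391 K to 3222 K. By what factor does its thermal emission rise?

P ∝ T⁴, so the ratio is (3222/1391)⁴ = (2.316)⁴ = 28.8.

ratio ≈ 28.8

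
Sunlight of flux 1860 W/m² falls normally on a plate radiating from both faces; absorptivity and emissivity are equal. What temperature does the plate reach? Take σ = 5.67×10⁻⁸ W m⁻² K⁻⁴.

Absorbed flux αS = emitted flux 2εσT⁴ per unit area; with α = ε this gives T = (S/2σ)^(1/4).
T = (1860 / (2 × 5.67×10⁻⁸))^(1/4) = (1.64×10^10)^(1/4).
T = 358 K.

T ≈ 358 K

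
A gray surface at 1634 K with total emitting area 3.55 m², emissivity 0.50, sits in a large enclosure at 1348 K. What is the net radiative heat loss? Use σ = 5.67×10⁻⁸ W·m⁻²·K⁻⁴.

Q = εσA(T⁴ − T_s⁴). T⁴ − T_s⁴ = (1634)⁴ − (1348)⁴ = 7.13×10^12 − 3.30×10^12 = 3.83×10^12 K⁴.
Q = 0.50 × 5.67×10⁻⁸ × 3.55 × 3.83×10^12 = 3.85×10^5 W.

Q ≈ 3.85×10^5 W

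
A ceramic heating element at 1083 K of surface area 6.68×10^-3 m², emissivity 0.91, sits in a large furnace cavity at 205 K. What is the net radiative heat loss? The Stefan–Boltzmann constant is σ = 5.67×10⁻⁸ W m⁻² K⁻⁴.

Q ≈ 474 W

Q = εσA(T⁴ − T_s⁴). T⁴ − T_s⁴ = (1083)⁴ − (205)⁴ = 1.38×10^12 − 1.77×10^9 = 1.37×10^12 K⁴.
Q = 0.91 × 5.67×10⁻⁸ × 6.68×10^-3 × 1.37×10^12 = 474 W.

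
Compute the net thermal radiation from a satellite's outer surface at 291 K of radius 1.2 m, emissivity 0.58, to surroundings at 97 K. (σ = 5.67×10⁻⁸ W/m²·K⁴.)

A = 4πr² = 4π × (1.2)² = 18.1 m².
Q = εσA(T⁴ − T_s⁴). T⁴ − T_s⁴ = (291)⁴ − (97)⁴ = 7.17×10^9 − 8.85×10^7 = 7.08×10^9 K⁴.
Q = 0.58 × 5.67×10⁻⁸ × 18.1 × 7.08×10^9 = 4210 W.

Q ≈ 4210 W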